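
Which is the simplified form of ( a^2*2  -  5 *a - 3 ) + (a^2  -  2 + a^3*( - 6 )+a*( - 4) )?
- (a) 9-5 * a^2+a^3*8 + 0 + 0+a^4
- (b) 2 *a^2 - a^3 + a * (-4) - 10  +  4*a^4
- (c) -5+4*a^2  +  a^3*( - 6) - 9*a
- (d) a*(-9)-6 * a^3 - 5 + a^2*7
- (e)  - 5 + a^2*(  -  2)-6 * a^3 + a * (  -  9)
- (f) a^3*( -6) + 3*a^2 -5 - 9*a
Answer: f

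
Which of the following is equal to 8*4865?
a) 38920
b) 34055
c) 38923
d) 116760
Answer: a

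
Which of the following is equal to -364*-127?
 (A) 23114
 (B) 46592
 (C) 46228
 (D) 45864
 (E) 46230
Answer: C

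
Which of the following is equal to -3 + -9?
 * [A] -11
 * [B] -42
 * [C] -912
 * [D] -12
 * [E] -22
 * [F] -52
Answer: D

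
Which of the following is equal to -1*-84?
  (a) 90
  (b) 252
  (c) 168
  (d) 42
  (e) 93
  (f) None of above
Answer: f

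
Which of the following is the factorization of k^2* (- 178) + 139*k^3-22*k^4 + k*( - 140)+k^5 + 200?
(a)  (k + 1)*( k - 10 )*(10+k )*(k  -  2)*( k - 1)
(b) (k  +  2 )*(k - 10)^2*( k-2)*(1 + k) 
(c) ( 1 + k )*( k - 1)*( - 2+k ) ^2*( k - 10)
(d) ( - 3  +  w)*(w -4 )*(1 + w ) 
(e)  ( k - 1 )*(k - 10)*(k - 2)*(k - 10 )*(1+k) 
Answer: e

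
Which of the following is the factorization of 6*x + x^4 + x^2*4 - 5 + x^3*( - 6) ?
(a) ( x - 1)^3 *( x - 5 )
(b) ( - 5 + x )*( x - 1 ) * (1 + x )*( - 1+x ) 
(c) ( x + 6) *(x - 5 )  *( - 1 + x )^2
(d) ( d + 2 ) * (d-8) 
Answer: b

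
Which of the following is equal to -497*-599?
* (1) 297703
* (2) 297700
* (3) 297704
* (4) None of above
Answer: 1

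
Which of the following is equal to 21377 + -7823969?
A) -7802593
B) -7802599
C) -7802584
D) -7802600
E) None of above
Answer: E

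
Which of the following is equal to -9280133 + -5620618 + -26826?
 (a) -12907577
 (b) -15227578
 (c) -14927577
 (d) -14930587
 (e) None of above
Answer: c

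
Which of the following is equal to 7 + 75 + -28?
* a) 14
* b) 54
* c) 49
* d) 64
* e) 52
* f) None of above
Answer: b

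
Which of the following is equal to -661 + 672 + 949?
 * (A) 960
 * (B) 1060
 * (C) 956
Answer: A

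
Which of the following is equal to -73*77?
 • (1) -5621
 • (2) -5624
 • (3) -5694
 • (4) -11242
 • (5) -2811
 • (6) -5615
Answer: 1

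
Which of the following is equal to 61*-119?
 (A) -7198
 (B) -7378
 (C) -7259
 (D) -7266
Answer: C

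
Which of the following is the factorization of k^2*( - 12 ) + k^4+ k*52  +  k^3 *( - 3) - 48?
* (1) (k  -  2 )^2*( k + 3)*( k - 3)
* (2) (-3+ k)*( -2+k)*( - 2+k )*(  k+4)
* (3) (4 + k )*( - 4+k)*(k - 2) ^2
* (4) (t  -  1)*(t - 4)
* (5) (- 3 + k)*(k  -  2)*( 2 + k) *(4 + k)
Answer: 2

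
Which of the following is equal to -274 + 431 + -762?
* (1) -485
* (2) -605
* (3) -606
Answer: 2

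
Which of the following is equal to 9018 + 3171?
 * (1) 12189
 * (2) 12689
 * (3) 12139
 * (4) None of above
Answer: 1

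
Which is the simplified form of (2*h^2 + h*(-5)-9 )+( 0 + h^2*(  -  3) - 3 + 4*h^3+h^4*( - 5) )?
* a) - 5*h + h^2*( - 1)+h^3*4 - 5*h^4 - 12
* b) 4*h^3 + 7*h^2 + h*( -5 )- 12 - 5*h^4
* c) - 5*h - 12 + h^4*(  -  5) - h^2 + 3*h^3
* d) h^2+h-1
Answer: a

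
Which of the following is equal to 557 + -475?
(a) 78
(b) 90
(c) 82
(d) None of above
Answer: c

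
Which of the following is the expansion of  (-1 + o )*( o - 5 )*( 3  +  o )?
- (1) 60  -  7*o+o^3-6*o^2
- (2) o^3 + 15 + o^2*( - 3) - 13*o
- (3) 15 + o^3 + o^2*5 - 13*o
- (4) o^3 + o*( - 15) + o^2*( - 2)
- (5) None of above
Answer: 2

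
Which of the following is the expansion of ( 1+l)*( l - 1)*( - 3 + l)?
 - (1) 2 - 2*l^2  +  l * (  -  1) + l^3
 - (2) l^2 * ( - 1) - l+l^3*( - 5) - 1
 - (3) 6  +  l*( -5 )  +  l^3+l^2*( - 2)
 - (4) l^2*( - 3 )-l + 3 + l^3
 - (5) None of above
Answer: 4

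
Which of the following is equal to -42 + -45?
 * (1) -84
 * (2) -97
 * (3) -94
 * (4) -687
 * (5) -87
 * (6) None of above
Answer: 5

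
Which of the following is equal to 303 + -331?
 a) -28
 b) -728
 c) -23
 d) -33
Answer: a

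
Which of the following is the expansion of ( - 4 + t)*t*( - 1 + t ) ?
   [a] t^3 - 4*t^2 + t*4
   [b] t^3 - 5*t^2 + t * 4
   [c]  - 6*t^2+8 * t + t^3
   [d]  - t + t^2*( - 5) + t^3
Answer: b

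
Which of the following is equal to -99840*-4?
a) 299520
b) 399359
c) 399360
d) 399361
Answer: c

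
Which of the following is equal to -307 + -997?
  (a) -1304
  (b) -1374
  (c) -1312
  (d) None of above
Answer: a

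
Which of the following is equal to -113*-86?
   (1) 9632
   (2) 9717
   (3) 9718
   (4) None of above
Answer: 3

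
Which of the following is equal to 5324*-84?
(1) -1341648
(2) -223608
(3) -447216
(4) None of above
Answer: 3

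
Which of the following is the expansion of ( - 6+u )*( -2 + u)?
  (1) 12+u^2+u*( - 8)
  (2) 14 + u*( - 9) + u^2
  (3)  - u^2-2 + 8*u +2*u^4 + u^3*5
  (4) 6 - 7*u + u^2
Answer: 1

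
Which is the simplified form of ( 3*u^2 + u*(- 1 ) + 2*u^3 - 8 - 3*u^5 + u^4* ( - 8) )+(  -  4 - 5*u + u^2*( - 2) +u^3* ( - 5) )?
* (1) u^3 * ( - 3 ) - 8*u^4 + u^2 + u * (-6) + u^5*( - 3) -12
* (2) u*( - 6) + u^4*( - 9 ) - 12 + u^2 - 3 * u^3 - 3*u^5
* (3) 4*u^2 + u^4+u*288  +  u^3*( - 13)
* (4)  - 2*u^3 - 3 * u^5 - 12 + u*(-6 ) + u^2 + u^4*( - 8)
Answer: 1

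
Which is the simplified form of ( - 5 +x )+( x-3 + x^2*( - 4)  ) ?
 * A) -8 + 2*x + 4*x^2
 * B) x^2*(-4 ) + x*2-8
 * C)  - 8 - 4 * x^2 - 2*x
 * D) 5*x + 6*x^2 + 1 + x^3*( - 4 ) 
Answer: B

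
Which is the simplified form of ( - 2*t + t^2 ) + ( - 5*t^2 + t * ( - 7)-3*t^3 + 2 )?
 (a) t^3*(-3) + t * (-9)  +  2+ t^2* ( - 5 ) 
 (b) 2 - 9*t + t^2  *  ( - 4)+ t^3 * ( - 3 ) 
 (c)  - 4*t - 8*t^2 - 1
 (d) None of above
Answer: b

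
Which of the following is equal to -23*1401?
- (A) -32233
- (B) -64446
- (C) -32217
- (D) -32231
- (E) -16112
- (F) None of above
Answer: F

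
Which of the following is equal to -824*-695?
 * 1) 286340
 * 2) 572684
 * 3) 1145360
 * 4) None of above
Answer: 4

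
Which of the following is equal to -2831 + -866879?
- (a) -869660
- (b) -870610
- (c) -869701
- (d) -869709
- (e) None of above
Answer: e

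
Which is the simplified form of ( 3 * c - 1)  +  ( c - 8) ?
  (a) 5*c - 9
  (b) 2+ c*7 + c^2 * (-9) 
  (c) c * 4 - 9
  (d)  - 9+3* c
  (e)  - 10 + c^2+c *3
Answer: c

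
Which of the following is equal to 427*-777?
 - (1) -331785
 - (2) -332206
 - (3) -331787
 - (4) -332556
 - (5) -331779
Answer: 5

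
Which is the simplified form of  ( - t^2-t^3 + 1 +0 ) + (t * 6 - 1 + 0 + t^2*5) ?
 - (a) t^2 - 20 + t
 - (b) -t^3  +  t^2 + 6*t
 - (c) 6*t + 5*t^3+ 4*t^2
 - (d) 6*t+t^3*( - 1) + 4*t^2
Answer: d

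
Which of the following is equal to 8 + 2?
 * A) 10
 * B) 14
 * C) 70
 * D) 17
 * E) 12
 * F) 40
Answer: A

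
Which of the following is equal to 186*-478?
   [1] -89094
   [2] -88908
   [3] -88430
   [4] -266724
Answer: 2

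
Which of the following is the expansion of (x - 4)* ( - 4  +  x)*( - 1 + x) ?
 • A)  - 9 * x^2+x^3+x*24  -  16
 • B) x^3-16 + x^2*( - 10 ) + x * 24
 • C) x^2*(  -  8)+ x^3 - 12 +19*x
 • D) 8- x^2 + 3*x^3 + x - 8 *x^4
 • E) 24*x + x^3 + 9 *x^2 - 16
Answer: A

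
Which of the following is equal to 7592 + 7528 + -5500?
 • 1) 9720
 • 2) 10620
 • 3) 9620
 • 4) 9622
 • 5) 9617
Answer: 3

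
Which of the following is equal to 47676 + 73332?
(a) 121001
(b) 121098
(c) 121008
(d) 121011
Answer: c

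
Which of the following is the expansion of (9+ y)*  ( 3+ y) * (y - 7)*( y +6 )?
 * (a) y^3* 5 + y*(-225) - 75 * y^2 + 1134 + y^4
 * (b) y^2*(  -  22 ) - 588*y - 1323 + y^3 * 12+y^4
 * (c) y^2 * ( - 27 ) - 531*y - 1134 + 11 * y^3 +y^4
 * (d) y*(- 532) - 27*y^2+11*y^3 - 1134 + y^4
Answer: c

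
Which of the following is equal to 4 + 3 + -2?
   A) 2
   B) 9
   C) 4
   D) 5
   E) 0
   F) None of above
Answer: D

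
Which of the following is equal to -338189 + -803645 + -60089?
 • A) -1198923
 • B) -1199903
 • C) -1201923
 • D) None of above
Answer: C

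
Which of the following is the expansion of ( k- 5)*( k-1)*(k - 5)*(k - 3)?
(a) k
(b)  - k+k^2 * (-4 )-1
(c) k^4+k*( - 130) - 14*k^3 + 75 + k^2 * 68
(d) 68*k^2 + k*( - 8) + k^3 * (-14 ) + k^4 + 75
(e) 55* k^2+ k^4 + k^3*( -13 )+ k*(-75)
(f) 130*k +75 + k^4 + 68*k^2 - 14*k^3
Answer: c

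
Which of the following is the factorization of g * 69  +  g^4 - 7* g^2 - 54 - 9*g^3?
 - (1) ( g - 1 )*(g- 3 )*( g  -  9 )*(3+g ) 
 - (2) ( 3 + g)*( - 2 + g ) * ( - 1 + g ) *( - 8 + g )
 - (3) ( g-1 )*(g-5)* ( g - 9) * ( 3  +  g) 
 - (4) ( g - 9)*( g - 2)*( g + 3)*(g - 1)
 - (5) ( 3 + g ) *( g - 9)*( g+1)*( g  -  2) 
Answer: 4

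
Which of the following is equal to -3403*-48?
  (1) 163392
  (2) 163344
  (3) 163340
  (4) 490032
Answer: 2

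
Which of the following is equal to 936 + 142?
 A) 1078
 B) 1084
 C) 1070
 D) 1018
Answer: A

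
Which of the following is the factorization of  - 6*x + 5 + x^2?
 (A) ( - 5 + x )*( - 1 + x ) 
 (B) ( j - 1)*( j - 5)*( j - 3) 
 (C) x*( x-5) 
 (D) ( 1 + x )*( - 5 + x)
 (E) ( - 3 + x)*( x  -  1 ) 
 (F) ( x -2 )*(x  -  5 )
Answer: A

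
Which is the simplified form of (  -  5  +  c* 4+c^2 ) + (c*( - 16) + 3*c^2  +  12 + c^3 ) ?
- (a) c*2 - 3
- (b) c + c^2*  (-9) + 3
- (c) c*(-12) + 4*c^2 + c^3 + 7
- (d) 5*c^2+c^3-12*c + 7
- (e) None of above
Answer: c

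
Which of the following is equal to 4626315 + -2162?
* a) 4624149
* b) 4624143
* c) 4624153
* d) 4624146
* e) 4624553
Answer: c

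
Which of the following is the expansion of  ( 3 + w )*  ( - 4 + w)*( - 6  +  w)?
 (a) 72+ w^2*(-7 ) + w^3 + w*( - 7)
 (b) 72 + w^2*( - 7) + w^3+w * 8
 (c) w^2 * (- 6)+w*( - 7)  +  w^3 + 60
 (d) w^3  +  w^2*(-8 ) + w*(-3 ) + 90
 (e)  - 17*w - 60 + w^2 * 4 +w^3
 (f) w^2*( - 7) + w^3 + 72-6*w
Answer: f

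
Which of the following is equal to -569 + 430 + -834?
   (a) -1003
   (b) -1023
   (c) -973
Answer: c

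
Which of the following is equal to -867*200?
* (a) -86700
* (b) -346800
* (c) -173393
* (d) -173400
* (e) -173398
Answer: d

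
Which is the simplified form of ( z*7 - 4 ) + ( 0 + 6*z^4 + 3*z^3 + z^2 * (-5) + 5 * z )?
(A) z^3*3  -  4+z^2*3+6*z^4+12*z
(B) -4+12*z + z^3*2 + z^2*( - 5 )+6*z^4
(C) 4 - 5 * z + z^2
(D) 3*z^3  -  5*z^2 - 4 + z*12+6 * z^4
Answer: D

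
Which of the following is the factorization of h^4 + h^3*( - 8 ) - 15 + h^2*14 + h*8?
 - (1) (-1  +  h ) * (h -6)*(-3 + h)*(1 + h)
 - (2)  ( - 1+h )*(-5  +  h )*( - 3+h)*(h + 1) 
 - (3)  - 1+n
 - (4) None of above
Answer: 2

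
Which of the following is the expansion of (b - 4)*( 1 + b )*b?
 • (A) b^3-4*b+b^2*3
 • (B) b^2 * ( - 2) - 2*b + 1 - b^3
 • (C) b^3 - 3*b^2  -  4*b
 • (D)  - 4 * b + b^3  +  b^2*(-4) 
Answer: C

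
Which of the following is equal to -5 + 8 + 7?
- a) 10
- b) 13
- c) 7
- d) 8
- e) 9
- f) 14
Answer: a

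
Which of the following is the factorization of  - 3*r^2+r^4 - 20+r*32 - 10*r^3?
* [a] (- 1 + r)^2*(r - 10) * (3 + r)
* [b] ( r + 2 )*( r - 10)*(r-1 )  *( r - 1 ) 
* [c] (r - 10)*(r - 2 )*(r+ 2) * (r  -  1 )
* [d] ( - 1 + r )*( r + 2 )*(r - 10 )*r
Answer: b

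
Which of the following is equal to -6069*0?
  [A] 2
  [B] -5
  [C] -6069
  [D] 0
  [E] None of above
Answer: D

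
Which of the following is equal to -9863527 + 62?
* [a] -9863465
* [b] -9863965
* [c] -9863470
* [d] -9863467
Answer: a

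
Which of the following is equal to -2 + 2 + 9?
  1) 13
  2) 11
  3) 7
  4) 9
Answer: 4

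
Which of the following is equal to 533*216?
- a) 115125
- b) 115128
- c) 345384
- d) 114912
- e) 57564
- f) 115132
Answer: b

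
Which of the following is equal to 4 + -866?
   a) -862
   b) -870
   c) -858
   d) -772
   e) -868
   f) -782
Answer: a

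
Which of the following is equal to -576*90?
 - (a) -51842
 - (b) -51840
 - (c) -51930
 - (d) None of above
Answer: b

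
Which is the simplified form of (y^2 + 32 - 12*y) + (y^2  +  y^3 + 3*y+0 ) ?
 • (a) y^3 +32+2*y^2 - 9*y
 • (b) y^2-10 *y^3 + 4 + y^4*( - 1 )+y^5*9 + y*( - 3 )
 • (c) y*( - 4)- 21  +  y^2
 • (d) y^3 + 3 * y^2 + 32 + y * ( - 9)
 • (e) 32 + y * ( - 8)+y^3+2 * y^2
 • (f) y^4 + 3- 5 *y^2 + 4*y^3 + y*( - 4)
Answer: a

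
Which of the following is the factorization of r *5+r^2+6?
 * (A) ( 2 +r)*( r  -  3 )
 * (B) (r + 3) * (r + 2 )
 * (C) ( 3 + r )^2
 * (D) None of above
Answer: B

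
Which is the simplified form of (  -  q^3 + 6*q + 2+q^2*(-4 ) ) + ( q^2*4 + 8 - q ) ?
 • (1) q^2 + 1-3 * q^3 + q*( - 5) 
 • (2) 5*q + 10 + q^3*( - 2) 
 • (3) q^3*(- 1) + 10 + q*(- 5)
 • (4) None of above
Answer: 4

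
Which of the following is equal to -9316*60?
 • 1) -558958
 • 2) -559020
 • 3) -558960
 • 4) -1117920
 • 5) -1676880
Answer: 3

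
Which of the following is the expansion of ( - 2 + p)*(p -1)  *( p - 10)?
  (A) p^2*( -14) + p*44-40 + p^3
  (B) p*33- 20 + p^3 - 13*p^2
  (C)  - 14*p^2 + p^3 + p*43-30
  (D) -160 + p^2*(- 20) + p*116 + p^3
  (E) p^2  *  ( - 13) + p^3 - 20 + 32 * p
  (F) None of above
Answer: E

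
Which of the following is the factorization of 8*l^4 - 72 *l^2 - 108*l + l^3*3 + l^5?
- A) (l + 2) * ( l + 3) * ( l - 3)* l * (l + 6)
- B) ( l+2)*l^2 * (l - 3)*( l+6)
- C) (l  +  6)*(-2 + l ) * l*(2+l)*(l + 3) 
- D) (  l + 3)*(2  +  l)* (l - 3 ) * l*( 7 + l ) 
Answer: A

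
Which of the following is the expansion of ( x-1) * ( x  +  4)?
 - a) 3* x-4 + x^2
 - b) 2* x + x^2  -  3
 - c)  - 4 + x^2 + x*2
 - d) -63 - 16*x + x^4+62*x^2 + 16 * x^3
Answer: a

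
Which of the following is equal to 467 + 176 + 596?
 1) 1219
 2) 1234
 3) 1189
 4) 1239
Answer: 4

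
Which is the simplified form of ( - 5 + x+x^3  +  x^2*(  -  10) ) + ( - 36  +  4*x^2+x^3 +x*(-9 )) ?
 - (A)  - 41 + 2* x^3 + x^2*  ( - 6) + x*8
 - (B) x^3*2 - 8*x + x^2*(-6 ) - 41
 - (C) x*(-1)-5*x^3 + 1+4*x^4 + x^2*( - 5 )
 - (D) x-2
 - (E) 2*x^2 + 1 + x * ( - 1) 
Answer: B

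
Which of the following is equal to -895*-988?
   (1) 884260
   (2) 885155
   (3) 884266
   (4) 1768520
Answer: 1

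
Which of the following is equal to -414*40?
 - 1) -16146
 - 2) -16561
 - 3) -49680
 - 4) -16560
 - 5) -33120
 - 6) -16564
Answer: 4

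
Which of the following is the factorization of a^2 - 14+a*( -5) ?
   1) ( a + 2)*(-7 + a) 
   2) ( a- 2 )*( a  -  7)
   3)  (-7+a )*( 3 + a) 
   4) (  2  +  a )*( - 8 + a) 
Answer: 1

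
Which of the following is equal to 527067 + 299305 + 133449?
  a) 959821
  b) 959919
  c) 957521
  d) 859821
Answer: a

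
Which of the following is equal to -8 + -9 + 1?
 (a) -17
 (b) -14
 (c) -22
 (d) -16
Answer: d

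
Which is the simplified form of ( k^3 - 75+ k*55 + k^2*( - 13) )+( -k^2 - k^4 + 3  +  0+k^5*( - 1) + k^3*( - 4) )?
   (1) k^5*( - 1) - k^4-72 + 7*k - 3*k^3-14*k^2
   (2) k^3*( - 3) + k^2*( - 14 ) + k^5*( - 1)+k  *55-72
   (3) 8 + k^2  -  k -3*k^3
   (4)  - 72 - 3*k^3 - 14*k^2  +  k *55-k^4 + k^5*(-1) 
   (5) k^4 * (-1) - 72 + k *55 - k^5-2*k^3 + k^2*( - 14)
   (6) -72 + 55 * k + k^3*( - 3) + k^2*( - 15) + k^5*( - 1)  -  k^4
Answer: 4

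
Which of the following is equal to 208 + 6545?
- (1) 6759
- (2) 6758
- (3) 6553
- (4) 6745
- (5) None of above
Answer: 5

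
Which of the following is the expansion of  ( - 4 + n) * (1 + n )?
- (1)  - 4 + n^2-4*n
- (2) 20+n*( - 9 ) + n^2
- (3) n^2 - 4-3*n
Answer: 3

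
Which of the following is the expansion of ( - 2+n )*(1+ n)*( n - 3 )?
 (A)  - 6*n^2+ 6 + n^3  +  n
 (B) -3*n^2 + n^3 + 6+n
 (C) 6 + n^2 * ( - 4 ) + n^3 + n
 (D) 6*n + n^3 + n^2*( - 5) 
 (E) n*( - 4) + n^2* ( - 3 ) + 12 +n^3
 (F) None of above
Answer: C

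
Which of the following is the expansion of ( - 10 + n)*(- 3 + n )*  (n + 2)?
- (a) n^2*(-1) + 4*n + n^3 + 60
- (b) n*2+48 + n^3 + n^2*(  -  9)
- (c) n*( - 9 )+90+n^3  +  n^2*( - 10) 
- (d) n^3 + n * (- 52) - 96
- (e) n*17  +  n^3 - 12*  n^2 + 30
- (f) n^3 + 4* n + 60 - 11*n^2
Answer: f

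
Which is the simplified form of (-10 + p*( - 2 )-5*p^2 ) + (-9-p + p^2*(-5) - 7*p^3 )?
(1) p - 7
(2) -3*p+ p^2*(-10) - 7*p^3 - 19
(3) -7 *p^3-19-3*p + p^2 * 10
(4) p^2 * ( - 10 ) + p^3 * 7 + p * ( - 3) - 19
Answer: 2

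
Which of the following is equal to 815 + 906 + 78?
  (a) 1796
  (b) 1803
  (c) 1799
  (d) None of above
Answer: c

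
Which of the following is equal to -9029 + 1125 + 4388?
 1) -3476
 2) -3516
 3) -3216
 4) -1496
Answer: 2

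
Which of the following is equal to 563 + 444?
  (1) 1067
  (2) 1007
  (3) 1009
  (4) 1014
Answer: 2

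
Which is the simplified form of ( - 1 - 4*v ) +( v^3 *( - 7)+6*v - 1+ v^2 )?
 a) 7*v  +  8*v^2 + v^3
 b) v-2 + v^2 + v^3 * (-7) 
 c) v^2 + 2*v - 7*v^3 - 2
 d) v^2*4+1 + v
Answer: c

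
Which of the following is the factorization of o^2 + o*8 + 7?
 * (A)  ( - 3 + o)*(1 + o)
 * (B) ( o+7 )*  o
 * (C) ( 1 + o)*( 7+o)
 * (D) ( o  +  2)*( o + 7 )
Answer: C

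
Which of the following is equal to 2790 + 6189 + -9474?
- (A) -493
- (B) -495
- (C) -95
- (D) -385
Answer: B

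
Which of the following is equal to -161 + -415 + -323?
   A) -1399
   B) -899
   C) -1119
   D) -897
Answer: B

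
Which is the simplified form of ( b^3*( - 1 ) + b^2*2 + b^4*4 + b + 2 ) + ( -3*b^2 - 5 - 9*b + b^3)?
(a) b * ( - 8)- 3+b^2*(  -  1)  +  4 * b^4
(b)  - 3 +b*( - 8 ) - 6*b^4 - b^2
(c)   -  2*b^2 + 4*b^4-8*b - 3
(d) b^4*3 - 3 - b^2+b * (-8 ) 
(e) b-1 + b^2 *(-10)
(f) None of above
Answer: a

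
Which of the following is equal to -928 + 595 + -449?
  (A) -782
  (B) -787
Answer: A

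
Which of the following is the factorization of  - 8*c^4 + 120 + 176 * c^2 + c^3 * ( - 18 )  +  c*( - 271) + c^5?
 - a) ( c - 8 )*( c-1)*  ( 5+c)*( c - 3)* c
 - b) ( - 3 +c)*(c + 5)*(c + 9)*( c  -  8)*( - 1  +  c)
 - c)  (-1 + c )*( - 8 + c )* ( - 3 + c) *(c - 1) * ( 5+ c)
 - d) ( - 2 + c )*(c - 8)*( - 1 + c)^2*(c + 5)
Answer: c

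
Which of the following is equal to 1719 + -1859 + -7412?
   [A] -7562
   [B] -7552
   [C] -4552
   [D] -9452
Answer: B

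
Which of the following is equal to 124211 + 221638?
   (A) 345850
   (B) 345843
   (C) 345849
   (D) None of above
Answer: C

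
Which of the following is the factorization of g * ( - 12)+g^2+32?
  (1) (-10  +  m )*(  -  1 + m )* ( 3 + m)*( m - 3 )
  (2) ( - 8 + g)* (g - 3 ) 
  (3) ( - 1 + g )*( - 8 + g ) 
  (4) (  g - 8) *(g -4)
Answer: 4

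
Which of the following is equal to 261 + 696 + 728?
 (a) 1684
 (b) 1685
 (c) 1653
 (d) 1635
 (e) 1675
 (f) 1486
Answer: b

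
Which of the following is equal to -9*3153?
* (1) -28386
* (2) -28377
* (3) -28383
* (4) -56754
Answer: 2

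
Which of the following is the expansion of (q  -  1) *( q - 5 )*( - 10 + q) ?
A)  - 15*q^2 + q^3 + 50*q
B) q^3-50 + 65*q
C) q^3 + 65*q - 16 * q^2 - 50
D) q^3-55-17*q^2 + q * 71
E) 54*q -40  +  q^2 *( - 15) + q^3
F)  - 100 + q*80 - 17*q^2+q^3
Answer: C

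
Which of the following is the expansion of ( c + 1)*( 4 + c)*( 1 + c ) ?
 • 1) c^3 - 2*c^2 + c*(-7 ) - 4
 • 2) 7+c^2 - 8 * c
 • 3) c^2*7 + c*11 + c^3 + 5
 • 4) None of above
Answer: 4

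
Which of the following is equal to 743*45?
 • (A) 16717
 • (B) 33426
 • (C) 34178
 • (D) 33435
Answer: D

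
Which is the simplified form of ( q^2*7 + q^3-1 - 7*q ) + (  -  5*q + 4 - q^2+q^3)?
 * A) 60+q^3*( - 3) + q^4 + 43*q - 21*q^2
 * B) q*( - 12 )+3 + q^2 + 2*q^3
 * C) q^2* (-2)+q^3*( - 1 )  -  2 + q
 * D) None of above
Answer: D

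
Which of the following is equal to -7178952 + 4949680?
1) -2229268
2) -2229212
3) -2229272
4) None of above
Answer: 3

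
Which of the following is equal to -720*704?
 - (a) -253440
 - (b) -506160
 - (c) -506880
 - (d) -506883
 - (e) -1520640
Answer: c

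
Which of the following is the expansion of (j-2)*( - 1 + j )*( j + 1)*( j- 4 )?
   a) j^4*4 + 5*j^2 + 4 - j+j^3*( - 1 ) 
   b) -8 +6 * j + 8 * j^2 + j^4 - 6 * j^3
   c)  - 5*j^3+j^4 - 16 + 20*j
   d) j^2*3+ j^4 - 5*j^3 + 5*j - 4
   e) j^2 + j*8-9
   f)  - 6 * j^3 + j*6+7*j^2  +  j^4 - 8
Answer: f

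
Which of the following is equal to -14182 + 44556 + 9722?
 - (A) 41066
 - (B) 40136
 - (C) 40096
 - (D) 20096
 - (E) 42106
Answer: C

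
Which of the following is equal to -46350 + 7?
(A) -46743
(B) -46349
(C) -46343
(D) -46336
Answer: C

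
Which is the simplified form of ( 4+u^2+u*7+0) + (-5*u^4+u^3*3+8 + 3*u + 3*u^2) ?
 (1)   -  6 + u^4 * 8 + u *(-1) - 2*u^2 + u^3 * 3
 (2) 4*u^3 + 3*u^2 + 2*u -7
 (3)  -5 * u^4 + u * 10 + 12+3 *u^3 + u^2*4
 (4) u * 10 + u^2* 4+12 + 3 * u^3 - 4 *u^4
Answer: 3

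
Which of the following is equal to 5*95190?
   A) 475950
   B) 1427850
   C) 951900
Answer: A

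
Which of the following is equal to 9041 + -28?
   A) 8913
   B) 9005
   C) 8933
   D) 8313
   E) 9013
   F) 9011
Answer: E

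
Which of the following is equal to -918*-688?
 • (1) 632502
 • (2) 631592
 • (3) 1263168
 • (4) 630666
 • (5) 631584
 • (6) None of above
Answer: 5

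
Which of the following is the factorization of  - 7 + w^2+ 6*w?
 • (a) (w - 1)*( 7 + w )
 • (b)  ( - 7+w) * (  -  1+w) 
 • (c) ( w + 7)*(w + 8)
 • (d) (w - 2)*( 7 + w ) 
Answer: a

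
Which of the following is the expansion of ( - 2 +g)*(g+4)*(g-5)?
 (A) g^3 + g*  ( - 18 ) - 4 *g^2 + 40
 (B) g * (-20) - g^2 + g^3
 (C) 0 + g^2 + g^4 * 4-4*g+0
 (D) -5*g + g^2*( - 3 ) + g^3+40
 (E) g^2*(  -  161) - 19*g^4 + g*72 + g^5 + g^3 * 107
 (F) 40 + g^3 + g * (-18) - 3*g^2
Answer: F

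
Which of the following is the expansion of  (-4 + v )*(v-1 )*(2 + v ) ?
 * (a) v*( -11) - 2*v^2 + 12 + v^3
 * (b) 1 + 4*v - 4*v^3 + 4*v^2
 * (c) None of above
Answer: c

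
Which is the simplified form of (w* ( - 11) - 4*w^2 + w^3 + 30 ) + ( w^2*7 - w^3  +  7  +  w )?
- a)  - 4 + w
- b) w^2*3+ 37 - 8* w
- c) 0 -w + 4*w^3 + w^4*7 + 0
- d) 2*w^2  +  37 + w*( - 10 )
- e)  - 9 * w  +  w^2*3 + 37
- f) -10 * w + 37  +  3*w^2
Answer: f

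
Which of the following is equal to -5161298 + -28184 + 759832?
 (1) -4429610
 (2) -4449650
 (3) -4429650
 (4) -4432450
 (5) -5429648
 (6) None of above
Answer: 3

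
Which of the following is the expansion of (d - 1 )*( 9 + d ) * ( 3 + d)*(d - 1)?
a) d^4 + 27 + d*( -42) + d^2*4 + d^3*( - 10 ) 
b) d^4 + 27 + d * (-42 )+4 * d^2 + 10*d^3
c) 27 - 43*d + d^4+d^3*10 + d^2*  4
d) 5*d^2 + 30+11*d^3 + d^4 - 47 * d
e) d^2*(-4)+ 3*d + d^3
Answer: b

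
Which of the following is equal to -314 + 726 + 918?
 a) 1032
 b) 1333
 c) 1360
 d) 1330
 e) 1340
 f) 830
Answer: d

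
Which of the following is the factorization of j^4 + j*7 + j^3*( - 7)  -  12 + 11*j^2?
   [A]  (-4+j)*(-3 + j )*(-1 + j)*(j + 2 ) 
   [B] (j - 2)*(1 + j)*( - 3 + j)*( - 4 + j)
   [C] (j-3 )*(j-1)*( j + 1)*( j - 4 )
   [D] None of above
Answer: C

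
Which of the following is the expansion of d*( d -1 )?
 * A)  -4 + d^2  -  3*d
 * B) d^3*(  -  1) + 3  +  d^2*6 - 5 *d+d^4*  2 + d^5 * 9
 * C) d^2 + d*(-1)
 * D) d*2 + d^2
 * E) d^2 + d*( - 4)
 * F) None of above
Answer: C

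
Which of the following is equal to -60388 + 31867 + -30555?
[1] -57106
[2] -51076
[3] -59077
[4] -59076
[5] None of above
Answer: 4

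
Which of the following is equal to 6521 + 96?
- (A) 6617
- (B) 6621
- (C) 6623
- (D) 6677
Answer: A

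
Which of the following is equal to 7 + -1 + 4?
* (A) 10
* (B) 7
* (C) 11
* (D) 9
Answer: A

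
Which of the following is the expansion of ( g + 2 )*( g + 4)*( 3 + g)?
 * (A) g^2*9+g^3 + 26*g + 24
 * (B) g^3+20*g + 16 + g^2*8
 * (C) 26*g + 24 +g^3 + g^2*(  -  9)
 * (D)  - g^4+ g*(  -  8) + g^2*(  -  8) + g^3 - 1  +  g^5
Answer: A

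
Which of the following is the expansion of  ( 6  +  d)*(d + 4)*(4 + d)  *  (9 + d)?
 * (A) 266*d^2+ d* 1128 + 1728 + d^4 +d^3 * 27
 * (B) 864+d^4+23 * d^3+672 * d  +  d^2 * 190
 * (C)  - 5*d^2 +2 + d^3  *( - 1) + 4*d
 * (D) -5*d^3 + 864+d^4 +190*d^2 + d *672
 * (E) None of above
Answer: B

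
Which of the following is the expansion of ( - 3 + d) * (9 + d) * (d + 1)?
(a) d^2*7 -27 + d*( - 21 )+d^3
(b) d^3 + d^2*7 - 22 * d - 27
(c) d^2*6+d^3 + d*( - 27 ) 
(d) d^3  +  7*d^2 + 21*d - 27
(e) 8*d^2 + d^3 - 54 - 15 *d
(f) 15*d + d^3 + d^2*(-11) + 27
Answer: a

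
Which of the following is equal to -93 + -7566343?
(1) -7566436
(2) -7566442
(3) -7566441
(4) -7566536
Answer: 1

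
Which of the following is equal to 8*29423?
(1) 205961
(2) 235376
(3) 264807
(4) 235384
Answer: 4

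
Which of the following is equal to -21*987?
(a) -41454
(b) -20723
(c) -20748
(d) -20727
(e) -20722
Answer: d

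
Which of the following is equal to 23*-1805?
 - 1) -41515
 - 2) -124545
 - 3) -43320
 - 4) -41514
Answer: 1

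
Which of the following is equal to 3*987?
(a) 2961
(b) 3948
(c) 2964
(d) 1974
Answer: a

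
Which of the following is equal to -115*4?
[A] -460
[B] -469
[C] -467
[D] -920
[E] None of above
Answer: A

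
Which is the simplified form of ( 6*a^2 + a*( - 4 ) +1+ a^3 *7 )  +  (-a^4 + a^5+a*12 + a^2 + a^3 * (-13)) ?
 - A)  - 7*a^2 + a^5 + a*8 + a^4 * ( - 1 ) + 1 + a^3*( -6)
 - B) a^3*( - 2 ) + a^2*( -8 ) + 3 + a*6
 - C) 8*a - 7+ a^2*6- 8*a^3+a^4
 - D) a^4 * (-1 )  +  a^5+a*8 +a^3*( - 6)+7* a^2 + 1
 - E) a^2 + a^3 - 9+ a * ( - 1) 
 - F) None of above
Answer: D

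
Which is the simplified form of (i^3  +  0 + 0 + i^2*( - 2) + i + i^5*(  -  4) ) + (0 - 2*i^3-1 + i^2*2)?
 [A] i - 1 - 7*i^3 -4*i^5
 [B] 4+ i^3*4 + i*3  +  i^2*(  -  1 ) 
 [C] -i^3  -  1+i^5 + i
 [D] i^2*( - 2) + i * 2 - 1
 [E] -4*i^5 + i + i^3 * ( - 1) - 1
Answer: E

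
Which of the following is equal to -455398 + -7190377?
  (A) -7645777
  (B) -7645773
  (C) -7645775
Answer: C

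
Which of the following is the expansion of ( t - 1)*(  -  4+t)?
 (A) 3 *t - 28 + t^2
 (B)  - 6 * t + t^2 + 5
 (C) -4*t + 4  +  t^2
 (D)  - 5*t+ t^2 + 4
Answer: D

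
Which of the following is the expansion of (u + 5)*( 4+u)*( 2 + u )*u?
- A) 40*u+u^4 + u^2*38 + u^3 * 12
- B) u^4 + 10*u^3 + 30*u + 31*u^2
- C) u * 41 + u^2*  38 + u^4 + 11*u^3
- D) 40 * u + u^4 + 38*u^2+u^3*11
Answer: D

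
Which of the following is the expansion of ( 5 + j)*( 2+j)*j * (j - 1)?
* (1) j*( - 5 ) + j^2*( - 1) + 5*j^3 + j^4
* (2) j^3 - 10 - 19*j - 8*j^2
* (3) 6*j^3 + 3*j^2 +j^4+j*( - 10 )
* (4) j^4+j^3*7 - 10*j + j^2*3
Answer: 3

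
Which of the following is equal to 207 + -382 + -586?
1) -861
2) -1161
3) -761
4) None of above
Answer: 3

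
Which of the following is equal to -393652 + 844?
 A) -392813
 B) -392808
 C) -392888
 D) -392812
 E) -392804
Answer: B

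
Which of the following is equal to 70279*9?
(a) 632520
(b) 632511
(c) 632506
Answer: b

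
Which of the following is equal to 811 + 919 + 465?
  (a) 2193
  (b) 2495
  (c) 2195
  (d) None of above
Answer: c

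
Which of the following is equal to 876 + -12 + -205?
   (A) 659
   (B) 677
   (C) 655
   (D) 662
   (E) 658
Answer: A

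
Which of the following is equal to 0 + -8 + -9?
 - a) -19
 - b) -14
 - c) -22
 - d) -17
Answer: d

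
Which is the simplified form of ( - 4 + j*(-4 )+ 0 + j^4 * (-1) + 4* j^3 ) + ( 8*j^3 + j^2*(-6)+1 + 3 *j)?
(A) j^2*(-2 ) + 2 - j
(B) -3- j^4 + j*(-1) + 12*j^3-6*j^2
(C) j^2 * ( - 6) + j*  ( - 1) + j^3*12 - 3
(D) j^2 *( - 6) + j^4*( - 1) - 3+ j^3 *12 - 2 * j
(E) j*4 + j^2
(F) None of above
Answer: B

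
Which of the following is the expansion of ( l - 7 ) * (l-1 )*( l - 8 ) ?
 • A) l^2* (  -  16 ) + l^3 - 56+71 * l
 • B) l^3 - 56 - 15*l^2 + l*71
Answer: A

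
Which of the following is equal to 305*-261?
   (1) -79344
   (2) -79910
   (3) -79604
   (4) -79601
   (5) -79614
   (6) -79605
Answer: 6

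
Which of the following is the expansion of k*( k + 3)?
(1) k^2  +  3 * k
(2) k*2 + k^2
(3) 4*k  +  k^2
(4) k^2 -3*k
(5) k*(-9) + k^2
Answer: 1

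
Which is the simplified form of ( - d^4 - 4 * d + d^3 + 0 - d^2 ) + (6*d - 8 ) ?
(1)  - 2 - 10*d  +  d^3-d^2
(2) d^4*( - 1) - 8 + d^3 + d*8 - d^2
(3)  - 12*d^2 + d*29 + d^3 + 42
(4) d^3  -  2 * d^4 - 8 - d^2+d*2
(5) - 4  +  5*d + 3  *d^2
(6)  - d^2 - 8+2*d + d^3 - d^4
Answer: 6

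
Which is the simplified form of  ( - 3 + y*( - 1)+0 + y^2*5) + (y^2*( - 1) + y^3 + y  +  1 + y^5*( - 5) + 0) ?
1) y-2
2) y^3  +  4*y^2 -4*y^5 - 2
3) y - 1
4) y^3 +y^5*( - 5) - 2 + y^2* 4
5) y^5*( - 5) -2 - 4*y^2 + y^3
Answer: 4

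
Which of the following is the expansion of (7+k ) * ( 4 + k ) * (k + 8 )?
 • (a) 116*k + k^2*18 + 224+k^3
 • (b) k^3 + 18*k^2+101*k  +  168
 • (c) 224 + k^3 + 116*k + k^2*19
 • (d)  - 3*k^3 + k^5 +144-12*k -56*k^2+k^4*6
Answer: c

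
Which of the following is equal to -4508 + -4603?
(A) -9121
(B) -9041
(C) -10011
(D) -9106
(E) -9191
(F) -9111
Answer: F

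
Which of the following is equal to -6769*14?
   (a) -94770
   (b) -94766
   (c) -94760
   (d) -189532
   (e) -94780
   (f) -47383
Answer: b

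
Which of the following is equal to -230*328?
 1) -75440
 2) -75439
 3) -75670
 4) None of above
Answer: 1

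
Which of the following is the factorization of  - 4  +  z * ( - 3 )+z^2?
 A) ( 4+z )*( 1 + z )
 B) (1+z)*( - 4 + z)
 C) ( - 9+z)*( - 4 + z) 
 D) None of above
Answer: B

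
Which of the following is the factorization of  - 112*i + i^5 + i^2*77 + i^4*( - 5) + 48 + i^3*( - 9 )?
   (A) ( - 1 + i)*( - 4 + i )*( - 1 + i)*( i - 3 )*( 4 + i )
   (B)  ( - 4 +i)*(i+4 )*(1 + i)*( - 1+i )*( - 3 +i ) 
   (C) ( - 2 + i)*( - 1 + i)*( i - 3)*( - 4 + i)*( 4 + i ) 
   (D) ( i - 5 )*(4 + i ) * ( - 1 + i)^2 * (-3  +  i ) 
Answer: A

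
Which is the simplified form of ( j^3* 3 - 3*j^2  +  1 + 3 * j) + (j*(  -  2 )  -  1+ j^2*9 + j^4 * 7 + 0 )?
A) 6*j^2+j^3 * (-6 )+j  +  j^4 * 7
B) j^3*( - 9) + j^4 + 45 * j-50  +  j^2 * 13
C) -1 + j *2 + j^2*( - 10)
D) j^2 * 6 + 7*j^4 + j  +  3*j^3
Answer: D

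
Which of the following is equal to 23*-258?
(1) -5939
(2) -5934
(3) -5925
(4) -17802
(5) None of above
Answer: 2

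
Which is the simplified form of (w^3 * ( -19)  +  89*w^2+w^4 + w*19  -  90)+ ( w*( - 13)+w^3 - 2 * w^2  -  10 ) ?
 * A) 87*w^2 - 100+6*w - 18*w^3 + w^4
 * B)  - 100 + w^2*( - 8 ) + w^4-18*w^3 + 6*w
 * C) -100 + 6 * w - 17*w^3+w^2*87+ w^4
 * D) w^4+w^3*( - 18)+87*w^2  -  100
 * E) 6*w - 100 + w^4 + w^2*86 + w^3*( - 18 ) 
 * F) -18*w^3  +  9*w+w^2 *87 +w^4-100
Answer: A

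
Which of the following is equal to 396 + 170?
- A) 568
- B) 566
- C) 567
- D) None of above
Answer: B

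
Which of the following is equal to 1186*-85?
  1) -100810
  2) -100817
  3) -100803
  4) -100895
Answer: 1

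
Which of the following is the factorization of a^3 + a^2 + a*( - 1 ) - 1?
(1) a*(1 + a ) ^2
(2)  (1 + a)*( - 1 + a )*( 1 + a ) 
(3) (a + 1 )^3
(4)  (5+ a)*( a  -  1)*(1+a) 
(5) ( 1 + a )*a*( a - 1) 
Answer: 2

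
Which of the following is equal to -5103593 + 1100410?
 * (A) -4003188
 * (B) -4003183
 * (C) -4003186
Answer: B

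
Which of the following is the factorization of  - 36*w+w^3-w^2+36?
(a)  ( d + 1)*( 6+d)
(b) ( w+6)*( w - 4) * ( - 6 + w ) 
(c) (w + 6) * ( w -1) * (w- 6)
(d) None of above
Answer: c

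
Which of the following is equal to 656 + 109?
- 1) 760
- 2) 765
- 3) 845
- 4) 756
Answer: 2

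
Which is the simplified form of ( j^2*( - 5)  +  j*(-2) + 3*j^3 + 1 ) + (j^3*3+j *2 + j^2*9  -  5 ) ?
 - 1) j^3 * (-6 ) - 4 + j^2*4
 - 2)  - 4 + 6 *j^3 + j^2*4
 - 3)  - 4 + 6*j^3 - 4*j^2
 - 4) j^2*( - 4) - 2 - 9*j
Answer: 2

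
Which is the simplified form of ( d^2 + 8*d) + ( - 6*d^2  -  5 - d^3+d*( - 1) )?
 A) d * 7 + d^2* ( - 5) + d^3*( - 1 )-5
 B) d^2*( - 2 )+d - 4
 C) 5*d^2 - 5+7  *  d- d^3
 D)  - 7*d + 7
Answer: A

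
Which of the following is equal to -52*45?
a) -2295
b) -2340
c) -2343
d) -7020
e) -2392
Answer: b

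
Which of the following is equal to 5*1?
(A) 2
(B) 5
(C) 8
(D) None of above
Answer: B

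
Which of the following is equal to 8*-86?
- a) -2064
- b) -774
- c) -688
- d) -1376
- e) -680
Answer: c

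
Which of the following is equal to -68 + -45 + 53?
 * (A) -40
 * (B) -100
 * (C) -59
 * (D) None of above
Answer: D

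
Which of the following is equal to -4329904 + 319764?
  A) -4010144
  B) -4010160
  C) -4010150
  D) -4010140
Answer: D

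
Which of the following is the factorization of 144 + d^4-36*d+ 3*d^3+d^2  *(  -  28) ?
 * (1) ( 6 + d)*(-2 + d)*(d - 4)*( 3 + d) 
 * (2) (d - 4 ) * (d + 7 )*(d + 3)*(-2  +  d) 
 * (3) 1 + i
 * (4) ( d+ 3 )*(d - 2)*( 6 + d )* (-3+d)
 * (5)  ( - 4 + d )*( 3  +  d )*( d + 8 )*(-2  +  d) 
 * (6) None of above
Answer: 1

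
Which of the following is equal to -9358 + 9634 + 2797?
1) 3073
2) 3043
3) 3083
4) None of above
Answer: 1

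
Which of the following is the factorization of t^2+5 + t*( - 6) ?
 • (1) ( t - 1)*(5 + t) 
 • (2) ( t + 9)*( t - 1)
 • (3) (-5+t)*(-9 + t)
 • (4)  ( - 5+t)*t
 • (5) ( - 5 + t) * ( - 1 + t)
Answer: 5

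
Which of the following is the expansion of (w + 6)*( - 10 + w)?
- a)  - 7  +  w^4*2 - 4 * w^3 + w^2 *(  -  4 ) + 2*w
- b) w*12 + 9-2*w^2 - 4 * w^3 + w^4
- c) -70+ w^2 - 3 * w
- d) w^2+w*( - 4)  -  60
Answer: d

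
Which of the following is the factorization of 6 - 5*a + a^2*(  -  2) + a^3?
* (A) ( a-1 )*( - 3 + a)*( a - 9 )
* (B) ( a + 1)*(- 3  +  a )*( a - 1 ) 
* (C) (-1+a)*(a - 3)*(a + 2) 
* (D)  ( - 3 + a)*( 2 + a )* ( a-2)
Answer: C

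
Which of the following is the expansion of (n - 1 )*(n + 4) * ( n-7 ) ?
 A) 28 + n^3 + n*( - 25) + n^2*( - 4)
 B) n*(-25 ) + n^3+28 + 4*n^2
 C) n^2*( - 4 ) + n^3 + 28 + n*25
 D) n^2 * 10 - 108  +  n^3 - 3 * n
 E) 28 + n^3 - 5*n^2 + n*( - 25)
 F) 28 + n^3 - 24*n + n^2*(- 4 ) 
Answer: A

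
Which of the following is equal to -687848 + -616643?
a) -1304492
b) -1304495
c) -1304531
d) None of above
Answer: d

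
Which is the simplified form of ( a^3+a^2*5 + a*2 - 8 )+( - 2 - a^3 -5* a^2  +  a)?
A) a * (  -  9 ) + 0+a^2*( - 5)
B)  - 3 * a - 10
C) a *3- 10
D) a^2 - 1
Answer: C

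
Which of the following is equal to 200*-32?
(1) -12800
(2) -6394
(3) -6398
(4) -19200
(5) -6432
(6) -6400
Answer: 6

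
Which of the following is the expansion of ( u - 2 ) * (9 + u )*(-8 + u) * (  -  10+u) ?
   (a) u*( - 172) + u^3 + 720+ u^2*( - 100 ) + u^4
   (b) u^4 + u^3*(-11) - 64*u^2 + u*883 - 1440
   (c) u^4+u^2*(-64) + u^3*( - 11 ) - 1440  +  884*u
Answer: c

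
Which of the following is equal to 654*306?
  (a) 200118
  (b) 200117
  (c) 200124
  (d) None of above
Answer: c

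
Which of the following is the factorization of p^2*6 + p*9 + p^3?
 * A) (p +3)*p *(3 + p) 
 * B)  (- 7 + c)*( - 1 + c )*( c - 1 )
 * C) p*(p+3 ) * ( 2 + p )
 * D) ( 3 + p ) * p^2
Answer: A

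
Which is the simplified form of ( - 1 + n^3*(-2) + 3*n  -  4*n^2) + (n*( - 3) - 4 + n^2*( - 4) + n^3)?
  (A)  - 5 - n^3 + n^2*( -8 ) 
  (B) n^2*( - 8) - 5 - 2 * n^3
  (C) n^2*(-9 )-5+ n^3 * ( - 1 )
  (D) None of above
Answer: A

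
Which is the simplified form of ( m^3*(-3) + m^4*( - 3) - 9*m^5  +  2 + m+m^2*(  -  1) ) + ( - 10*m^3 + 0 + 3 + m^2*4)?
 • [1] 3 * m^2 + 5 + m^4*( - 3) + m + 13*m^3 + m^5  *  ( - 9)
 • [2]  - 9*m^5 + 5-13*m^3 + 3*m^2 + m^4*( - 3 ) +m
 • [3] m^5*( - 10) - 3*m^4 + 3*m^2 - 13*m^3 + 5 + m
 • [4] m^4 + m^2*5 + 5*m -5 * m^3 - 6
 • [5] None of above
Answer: 2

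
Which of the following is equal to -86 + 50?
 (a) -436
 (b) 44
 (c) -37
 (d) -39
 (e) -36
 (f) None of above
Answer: e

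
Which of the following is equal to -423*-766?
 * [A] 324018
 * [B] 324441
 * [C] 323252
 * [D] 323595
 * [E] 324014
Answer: A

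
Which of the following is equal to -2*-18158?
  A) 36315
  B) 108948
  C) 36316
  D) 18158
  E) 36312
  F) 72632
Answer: C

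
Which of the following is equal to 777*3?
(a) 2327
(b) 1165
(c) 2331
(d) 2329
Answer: c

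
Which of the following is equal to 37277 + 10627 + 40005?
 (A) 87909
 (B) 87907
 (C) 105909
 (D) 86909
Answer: A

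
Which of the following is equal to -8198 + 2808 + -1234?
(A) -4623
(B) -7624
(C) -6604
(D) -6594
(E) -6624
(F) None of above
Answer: E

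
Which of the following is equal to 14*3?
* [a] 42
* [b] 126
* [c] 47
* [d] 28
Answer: a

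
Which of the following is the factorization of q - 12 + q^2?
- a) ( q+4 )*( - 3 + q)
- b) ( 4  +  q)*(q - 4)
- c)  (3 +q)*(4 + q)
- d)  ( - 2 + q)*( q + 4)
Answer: a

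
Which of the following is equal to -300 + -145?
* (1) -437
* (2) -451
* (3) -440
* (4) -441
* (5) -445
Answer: 5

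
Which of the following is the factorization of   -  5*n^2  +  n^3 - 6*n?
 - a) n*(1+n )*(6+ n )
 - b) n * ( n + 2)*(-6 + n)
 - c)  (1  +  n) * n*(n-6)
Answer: c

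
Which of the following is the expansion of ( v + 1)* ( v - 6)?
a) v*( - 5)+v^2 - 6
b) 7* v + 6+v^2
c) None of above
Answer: a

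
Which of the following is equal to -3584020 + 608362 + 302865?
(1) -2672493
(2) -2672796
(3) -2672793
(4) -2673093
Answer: 3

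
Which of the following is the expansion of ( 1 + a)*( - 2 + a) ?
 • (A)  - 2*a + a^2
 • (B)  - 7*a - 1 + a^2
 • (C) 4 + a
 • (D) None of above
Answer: D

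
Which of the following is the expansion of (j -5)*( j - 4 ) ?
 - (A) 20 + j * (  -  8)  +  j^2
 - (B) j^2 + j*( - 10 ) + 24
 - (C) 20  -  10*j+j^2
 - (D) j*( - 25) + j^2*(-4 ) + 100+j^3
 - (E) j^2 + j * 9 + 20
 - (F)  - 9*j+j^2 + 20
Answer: F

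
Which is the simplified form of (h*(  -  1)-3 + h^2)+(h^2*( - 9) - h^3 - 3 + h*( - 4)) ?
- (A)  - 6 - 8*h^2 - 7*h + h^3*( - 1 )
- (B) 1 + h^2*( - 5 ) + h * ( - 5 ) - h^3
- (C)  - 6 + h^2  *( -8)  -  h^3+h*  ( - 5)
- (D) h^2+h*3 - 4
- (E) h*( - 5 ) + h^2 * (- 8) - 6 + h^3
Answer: C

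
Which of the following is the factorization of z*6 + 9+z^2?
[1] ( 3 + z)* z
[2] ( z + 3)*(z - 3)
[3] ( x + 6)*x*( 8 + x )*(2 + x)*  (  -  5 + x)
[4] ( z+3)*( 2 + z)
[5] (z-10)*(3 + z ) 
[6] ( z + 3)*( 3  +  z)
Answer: 6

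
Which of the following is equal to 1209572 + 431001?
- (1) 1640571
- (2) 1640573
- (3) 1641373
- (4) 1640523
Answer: 2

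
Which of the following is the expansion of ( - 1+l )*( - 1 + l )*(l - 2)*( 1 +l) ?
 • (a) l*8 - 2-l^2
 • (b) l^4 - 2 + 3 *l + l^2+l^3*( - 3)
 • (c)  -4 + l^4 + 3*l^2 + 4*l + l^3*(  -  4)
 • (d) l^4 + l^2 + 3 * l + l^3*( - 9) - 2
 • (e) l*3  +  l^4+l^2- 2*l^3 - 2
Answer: b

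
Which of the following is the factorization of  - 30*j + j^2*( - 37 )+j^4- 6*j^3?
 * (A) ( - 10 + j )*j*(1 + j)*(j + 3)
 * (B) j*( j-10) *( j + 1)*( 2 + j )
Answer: A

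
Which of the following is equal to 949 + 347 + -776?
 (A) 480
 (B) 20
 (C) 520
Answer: C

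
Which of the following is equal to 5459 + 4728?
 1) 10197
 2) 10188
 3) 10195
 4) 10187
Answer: 4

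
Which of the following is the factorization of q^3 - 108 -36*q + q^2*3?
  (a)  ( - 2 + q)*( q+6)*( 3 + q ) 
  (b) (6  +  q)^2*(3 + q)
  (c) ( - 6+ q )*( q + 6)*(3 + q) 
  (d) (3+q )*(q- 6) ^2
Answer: c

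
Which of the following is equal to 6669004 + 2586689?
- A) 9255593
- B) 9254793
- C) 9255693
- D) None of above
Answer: C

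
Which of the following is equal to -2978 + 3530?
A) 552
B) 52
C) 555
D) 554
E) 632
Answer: A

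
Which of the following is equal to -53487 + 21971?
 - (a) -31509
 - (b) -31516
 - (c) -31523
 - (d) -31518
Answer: b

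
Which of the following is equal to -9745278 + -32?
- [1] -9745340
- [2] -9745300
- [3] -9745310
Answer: 3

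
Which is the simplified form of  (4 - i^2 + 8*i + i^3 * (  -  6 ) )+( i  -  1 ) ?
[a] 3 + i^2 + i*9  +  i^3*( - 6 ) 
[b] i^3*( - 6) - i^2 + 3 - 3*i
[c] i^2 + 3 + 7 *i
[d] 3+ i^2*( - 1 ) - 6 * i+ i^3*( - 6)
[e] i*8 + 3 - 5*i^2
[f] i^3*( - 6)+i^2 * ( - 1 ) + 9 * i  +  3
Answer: f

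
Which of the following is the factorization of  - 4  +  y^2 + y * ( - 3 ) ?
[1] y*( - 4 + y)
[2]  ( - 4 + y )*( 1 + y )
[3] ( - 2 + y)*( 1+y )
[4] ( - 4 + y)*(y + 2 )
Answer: 2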